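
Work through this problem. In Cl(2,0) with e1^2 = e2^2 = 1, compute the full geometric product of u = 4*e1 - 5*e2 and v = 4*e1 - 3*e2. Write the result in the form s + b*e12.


Expand: (4*e1 - 5*e2)(4*e1 - 3*e2)
= 4*4*e1e1 + 4*(-3)*e1e2 + (-5)*4*e2e1 + (-5)*(-3)*e2e2
Using e1^2 = e2^2 = 1, e2e1 = -e1e2:
Scalar part s = 4*4 + (-5)*(-3) = 16 + 15 = 31
Bivector part b = 4*(-3) - (-5)*4 = -12 - (-20) = 8
uv = 31 + 8*e12


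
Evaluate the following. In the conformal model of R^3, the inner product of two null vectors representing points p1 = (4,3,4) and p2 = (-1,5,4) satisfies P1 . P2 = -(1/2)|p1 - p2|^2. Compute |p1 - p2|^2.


p1 - p2 = (5, -2, 0)
|p1 - p2|^2 = 5^2 + (-2)^2 + 0^2
= 25 + 4 + 0
= 29


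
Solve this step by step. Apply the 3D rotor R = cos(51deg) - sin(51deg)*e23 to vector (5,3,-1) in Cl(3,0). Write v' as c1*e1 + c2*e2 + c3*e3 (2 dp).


Rotor R = cos(51deg) - sin(51deg)*e23
Rotation angle theta = 2 * 51 = 102 degrees in the e23 plane (e2 -> e3).
The component perpendicular to the plane (e1) is invariant: v'_1 = v1 = 5.00
cos(102deg) = -0.2079, sin(102deg) = 0.9781
v'_2 = v2*cos(theta) - v3*sin(theta) = 3*(-0.2079) - (-1)*0.9781 = 0.35
v'_3 = v2*sin(theta) + v3*cos(theta) = 3*0.9781 + (-1)*(-0.2079) = 3.14
v' = 5.00*e1 + 0.35*e2 + 3.14*e3


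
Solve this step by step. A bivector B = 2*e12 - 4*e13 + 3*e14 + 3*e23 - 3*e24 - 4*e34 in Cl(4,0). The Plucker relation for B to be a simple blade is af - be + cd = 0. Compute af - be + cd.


Plucker relation: af - be + cd
a*f = 2*(-4) = -8
b*e = (-4)*(-3) = 12
c*d = 3*3 = 9
af - be + cd = -8 - 12 + 9
= -11


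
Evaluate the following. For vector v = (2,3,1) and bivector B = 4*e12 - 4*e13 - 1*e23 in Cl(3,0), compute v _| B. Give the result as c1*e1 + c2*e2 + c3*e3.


Left contraction v _| B = <vB>_1 (grade-1 part of the geometric product vB).
Using e1_|e12 = e2, e2_|e12 = -e1, e1_|e13 = e3, e3_|e13 = -e1, e2_|e23 = e3, e3_|e23 = -e2:
e1 coeff: -v2*b12 - v3*b13 = -(3)*(4) - (1)*(-4) = -8
e2 coeff: v1*b12 - v3*b23 = (2)*(4) - (1)*(-1) = 9
e3 coeff: v1*b13 + v2*b23 = (2)*(-4) + (3)*(-1) = -11
v _| B = -8*e1 + 9*e2 - 11*e3


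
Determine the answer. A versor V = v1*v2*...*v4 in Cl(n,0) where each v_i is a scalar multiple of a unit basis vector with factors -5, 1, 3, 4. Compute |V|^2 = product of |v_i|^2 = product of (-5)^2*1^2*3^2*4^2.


Each vector v_i has |v_i|^2 = s_i^2
Squared scales: (-5)^2 = 25, 1^2 = 1, 3^2 = 9, 4^2 = 16
|V|^2 = 25 * 1 * 9 * 16
= 3600


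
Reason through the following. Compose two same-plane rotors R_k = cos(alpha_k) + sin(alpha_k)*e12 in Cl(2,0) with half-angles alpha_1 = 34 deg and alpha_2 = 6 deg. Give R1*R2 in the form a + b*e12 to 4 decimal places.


Same-plane rotors commute and their half-angles add:
R1*R2 = cos(a1 + a2) + sin(a1 + a2)*e12.
a1 + a2 = 34 + 6 = 40 deg
cos(40 deg) = 0.7660
sin(40 deg) = 0.6428
R1*R2 = 0.7660 + 0.6428*e12


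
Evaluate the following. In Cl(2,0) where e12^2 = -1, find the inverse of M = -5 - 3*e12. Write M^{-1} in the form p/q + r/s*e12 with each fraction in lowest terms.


M = -5 - 3*e12, where e12^2 = -1.
Since M commutes with its reverse ~M = a - b*e12, M * ~M = a^2 - b^2*e12^2 = a^2 + b^2.
So M^{-1} = ~M / (a^2 + b^2) = (a - b*e12)/(a^2 + b^2).
a^2 + b^2 = 25 + 9 = 34
Scalar part = -5/34 = -5/34
Bivector coeff = 3/34 = 3/34
M^{-1} = -5/34 + 3/34*e12


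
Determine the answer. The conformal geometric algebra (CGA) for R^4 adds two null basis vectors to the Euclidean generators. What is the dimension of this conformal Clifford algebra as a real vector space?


The conformal model of R^4 uses Cl(5,1): the 4 Euclidean generators plus two extra orthogonal generators e+ (e+^2 = +1) and e- (e-^2 = -1), from which the null vectors e0, einf are built.
Number of generators m = 4 + 2 = 6.
dim Cl(p,q) = 2^m = 2^6 = 64


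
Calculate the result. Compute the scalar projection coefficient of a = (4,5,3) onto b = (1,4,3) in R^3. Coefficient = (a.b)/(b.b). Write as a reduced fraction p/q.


Projection coefficient = (a . b) / (b . b)
a . b = 4*1 + 5*4 + 3*3
= 4 + 20 + 9 = 33
b . b = 1^2 + 4^2 + 3^2
= 1 + 16 + 9 = 26
Coefficient = 33/26
In lowest terms: 33/26


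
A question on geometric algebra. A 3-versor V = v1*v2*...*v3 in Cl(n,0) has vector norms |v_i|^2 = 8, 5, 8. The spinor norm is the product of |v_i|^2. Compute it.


Spinor norm N(V) = |v1|^2 * |v2|^2 * ... * |v3|^2
= 8 * 5 * 8
Running product: 8, 40, 320
N(V) = 320


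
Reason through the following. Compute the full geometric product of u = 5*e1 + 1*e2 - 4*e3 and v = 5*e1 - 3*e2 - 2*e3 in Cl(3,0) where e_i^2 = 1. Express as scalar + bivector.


In Cl(3,0): e_i^2 = 1, e_ie_j = -e_je_i for i != j.
Scalar part = u . v = 5*5 + 1*(-3) + (-4)*(-2)
= 25 + (-3) + 8 = 30
e12 coeff = 5*(-3) - 1*5 = -15 - 5 = -20
e13 coeff = 5*(-2) - (-4)*5 = -10 - (-20) = 10
e23 coeff = 1*(-2) - (-4)*(-3) = -2 - 12 = -14
uv = 30 - 20*e12 + 10*e13 - 14*e23


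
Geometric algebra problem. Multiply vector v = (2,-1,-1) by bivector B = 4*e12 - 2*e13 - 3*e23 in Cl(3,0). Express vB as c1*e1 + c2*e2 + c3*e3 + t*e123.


vB has grade-1 (vector) and grade-3 (trivector) parts: vB = (v _| B) + (v ^ B).
Vector part <vB>_1:
  e1: -v2*b12 - v3*b13 = -(-1)*(4) - (-1)*(-2) = 2
  e2: v1*b12 - v3*b23 = (2)*(4) - (-1)*(-3) = 5
  e3: v1*b13 + v2*b23 = (2)*(-2) + (-1)*(-3) = -1
Trivector part <vB>_3:
  e123: v1*b23 - v2*b13 + v3*b12 = (2)*(-3) - (-1)*(-2) + (-1)*(4) = -12
vB = 2*e1 + 5*e2 - 1*e3 - 12*e123


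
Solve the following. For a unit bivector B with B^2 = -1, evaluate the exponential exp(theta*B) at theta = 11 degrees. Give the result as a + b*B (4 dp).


For a unit bivector B with B^2 = -1, the exponential series gives
e^(theta*B) = cos(theta) + sin(theta)*B (the GA analogue of Euler's formula).
theta = 11 degrees = 0.191986 rad
cos(11 deg) = 0.9816
sin(11 deg) = 0.1908
exp(theta*B) = 0.9816 + 0.1908*B


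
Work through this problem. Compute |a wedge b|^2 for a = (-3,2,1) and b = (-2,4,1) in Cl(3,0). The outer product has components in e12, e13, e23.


a wedge b = (a1*b2 - a2*b1)*e12 + (a1*b3 - a3*b1)*e13 + (a2*b3 - a3*b2)*e23
e12 coeff: (-3)*4 - 2*(-2) = -12 - (-4) = -8
e13 coeff: (-3)*1 - 1*(-2) = -3 - (-2) = -1
e23 coeff: 2*1 - 1*4 = 2 - 4 = -2
|a wedge b|^2 = (-8)^2 + (-1)^2 + (-2)^2
= 64 + 1 + 4
= 69


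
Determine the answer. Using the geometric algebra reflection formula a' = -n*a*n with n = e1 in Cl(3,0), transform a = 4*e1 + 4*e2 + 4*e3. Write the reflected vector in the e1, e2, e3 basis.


Reflection formula: a' = -n*a*n, with n = e1 (unit vector, n^2 = 1).
For reflection through hyperplane perp to e1:
The component along e1 flips sign, others stay.
a = (4, 4, 4)
a' = (-4, 4, 4)
a' = -4*e1 + 4*e2 + 4*e3


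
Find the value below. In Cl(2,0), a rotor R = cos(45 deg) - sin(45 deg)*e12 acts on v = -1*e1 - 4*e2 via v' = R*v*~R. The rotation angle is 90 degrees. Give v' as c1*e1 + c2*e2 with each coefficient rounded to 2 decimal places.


Rotor R = cos(45deg) - sin(45deg)*e12
Rotation angle theta = 2 * 45 = 90 degrees
v' = R*v*~R rotates v by theta.
cos(90deg) = 0.0000, sin(90deg) = 1.0000
v'_1 = -1*cos(90deg) - (-4)*sin(90deg)
= -1*0.0000 - (-4)*1.0000
= 4.00
v'_2 = -1*sin(90deg) + (-4)*cos(90deg)
= -1*1.0000 + (-4)*0.0000
= -1.00
v' = 4.00*e1 - 1.00*e2


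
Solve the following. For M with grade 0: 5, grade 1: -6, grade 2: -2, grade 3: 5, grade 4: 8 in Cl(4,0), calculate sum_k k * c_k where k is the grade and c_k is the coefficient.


Grade-weighted sum = sum of grade_k * coefficient_k
0*5 = 0
1*(-6) = -6
2*(-2) = -4
3*5 = 15
4*8 = 32
Total = 0 + (-6) + (-4) + 15 + 32 = 37


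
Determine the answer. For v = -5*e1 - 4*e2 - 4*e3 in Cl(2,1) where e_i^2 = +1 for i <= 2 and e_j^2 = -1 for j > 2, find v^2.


v^2 = sum of c_i^2 * e_i^2
Positive signature terms (e_i^2 = +1): (-5)^2 + (-4)^2 = 41
Negative signature terms (e_j^2 = -1): (-4)^2 = 16
v^2 = 41 - 16 = 25


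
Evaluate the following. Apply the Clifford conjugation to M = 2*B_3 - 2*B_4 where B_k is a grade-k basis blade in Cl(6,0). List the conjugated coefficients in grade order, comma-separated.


Clifford conjugate sign for grade k: (-1)^(k(k+1)/2)
Grade 3: (-1)^(3*4/2) = (-1)^6 = 1, coeff 2 -> 2
Grade 4: (-1)^(4*5/2) = (-1)^10 = 1, coeff -2 -> -2
Conjugated coefficients: 2, -2


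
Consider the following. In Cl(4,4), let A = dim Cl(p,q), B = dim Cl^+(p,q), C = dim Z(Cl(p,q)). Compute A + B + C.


n = 4 + 4 = 8
Total dim = 2^8 = 256
Even subalgebra dim = 2^7 = 128
n is even, so center dim = 1
Sum = 256 + 128 + 1 = 385


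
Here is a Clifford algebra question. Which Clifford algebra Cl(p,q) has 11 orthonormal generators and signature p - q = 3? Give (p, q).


We need p + q = 11 and p - q = 3.
Adding: 2p = 11 + 3 = 14, so p = 7.
Then q = 11 - 7 = 4.
(p, q) = (7, 4)


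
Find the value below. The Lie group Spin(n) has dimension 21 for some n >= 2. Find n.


dim Spin(n) = dim so(n) = n(n-1)/2.
Solve n(n-1)/2 = 21, i.e. n^2 - n - 42 = 0.
Discriminant = 1 + 8*21 = 169
n = (1 + sqrt(169))/2 = (1 + 13)/2 = 7


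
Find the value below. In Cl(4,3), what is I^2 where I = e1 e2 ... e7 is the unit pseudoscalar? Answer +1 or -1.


The pseudoscalar I = e1...e_n (product of all n generators) of Cl(p,q) satisfies I^2 = (-1)^(q + n(n-1)/2).
p = 4, q = 3, n = p + q = 7
n(n-1)/2 = 7 * 6 / 2 = 21
Exponent = q + n(n-1)/2 = 3 + 21 = 24
I^2 = (-1)^24 = +1


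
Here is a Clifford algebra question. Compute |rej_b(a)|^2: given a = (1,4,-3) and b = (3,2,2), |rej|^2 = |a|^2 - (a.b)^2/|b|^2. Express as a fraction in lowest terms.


|a|^2 = 1^2 + 4^2 + (-3)^2 = 26
|b|^2 = 3^2 + 2^2 + 2^2 = 17
a . b = 1*3 + 4*2 + (-3)*2 = 5
(a.b)^2 = 5^2 = 25
|rej|^2 = 26 - 25/17
= (442 - 25)/17
= 417/17
In lowest terms: 417/17


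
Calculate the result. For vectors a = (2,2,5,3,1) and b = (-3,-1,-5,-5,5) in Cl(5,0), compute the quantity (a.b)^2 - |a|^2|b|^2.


a . b = 2*(-3) + 2*(-1) + 5*(-5) + 3*(-5) + 1*5
= -6 + (-2) + (-25) + (-15) + 5 = -43
|a|^2 = 2^2 + 2^2 + 5^2 + 3^2 + 1^2 = 43
|b|^2 = (-3)^2 + (-1)^2 + (-5)^2 + (-5)^2 + 5^2 = 85
(a.b)^2 = (-43)^2 = 1849
|a|^2 * |b|^2 = 43 * 85 = 3655
Result = 1849 - 3655 = -1806


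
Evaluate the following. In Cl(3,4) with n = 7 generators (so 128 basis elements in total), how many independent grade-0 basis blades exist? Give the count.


Number of grade-k basis blades in Cl(p,q) with n = p + q is C(n, k).
n = 3 + 4 = 7
C(7, 0) = 7! / (0! * 7!)
= 5040 / (1 * 5040)
= 1


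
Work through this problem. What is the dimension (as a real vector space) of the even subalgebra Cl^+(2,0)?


Even subalgebra dimension = 2^(n-1)
n = 2 + 0 = 2
2^(2 - 1) = 2^1 = 2
Verification: sum of C(2,k) for even k = 1 + 1 = 2
Result = 2


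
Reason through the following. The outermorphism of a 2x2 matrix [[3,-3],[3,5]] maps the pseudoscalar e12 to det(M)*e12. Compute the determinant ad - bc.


The outermorphism of a linear map f sends e1^e2 to f(e1)^f(e2).
f(e1) = 3*e1 + 3*e2
f(e2) = -3*e1 + 5*e2
f(e1) ^ f(e2) = (3*e1 + 3*e2) ^ (-3*e1 + 5*e2)
= 3*5*e12 + 3*(-3)*e21
= (15 - (-9))*e12
= 24*e12
Coefficient = 24


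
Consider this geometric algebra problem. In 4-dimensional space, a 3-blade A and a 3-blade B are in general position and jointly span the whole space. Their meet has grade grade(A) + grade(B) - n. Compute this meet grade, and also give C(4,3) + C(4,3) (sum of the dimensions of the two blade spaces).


Meet grade = grade(A) + grade(B) - n
= 3 + 3 - 4 = 2
C(4,3) = 4
C(4,3) = 4
dim_A + dim_B = 4 + 4 = 8


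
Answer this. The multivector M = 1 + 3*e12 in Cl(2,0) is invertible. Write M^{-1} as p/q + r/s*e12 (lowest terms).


M = 1 + 3*e12, where e12^2 = -1.
Since M commutes with its reverse ~M = a - b*e12, M * ~M = a^2 - b^2*e12^2 = a^2 + b^2.
So M^{-1} = ~M / (a^2 + b^2) = (a - b*e12)/(a^2 + b^2).
a^2 + b^2 = 1 + 9 = 10
Scalar part = 1/10 = 1/10
Bivector coeff = -3/10 = -3/10
M^{-1} = 1/10 - 3/10*e12


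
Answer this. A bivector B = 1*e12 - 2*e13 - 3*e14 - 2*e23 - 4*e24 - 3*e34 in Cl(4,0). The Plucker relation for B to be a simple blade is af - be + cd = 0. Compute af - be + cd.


Plucker relation: af - be + cd
a*f = 1*(-3) = -3
b*e = (-2)*(-4) = 8
c*d = (-3)*(-2) = 6
af - be + cd = -3 - 8 + 6
= -5


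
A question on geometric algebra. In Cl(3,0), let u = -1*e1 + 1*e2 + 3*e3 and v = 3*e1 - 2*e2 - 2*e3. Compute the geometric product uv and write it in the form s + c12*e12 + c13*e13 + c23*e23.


In Cl(3,0): e_i^2 = 1, e_ie_j = -e_je_i for i != j.
Scalar part = u . v = (-1)*3 + 1*(-2) + 3*(-2)
= -3 + (-2) + (-6) = -11
e12 coeff = (-1)*(-2) - 1*3 = 2 - 3 = -1
e13 coeff = (-1)*(-2) - 3*3 = 2 - 9 = -7
e23 coeff = 1*(-2) - 3*(-2) = -2 - (-6) = 4
uv = -11 - 1*e12 - 7*e13 + 4*e23


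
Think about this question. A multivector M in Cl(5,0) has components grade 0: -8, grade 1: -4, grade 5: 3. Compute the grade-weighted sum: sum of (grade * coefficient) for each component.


Grade-weighted sum = sum of grade_k * coefficient_k
0*(-8) = 0
1*(-4) = -4
5*3 = 15
Total = 0 + (-4) + 15 = 11


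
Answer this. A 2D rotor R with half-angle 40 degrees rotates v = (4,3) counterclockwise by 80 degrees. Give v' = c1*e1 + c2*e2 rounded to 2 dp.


Rotor R = cos(40deg) - sin(40deg)*e12
Rotation angle theta = 2 * 40 = 80 degrees
v' = R*v*~R rotates v by theta.
cos(80deg) = 0.1736, sin(80deg) = 0.9848
v'_1 = 4*cos(80deg) - 3*sin(80deg)
= 4*0.1736 - 3*0.9848
= -2.26
v'_2 = 4*sin(80deg) + 3*cos(80deg)
= 4*0.9848 + 3*0.1736
= 4.46
v' = -2.26*e1 + 4.46*e2


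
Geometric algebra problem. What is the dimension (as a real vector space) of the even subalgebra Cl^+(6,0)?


Even subalgebra dimension = 2^(n-1)
n = 6 + 0 = 6
2^(6 - 1) = 2^5 = 32
Verification: sum of C(6,k) for even k = 1 + 15 + 15 + 1 = 32
Result = 32


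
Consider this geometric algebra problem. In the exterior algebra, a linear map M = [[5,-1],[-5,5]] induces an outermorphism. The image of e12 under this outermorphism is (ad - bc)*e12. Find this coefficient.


The outermorphism of a linear map f sends e1^e2 to f(e1)^f(e2).
f(e1) = 5*e1 - 5*e2
f(e2) = -1*e1 + 5*e2
f(e1) ^ f(e2) = (5*e1 - 5*e2) ^ (-1*e1 + 5*e2)
= 5*5*e12 + (-5)*(-1)*e21
= (25 - 5)*e12
= 20*e12
Coefficient = 20


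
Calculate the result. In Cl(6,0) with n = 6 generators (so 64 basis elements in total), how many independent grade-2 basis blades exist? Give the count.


Number of grade-k basis blades in Cl(p,q) with n = p + q is C(n, k).
n = 6 + 0 = 6
C(6, 2) = 6! / (2! * 4!)
= 720 / (2 * 24)
= 15


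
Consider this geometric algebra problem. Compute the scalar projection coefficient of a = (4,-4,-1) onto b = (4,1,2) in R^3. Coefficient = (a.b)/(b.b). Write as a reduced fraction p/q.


Projection coefficient = (a . b) / (b . b)
a . b = 4*4 + (-4)*1 + (-1)*2
= 16 + (-4) + (-2) = 10
b . b = 4^2 + 1^2 + 2^2
= 16 + 1 + 4 = 21
Coefficient = 10/21
In lowest terms: 10/21


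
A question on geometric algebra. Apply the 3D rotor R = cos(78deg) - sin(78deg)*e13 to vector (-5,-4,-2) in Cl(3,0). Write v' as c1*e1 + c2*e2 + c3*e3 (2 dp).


Rotor R = cos(78deg) - sin(78deg)*e13
Rotation angle theta = 2 * 78 = 156 degrees in the e13 plane (e1 -> e3).
The component perpendicular to the plane (e2) is invariant: v'_2 = v2 = -4.00
cos(156deg) = -0.9135, sin(156deg) = 0.4067
v'_1 = v1*cos(theta) - v3*sin(theta) = -5*(-0.9135) - (-2)*0.4067 = 5.38
v'_3 = v1*sin(theta) + v3*cos(theta) = -5*0.4067 + (-2)*(-0.9135) = -0.21
v' = 5.38*e1 - 4.00*e2 - 0.21*e3


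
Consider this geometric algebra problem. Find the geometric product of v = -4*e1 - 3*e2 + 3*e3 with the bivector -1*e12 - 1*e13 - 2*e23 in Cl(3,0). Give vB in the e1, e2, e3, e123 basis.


vB has grade-1 (vector) and grade-3 (trivector) parts: vB = (v _| B) + (v ^ B).
Vector part <vB>_1:
  e1: -v2*b12 - v3*b13 = -(-3)*(-1) - (3)*(-1) = 0
  e2: v1*b12 - v3*b23 = (-4)*(-1) - (3)*(-2) = 10
  e3: v1*b13 + v2*b23 = (-4)*(-1) + (-3)*(-2) = 10
Trivector part <vB>_3:
  e123: v1*b23 - v2*b13 + v3*b12 = (-4)*(-2) - (-3)*(-1) + (3)*(-1) = 2
vB = 0*e1 + 10*e2 + 10*e3 + 2*e123


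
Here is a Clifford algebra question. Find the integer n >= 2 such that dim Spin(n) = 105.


dim Spin(n) = dim so(n) = n(n-1)/2.
Solve n(n-1)/2 = 105, i.e. n^2 - n - 210 = 0.
Discriminant = 1 + 8*105 = 841
n = (1 + sqrt(841))/2 = (1 + 29)/2 = 15


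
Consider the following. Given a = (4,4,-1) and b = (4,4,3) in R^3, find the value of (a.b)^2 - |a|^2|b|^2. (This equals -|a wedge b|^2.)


a . b = 4*4 + 4*4 + (-1)*3
= 16 + 16 + (-3) = 29
|a|^2 = 4^2 + 4^2 + (-1)^2 = 33
|b|^2 = 4^2 + 4^2 + 3^2 = 41
(a.b)^2 = 29^2 = 841
|a|^2 * |b|^2 = 33 * 41 = 1353
Result = 841 - 1353 = -512


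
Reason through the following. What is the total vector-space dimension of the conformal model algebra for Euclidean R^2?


The conformal model of R^2 uses Cl(3,1): the 2 Euclidean generators plus two extra orthogonal generators e+ (e+^2 = +1) and e- (e-^2 = -1), from which the null vectors e0, einf are built.
Number of generators m = 2 + 2 = 4.
dim Cl(p,q) = 2^m = 2^4 = 16


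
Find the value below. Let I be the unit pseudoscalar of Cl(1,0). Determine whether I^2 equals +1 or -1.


The pseudoscalar I = e1...e_n (product of all n generators) of Cl(p,q) satisfies I^2 = (-1)^(q + n(n-1)/2).
p = 1, q = 0, n = p + q = 1
n(n-1)/2 = 1 * 0 / 2 = 0
Exponent = q + n(n-1)/2 = 0 + 0 = 0
I^2 = (-1)^0 = +1


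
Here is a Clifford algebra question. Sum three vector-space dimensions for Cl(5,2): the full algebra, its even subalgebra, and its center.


n = 5 + 2 = 7
Total dim = 2^7 = 128
Even subalgebra dim = 2^6 = 64
n is odd, so center dim = 2
Sum = 128 + 64 + 2 = 194


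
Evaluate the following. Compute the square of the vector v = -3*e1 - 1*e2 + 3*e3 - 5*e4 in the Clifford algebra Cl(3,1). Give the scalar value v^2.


v^2 = sum of c_i^2 * e_i^2
Positive signature terms (e_i^2 = +1): (-3)^2 + (-1)^2 + 3^2 = 19
Negative signature terms (e_j^2 = -1): (-5)^2 = 25
v^2 = 19 - 25 = -6


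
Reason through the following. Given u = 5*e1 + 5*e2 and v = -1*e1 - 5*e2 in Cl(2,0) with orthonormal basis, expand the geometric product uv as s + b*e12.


Expand: (5*e1 + 5*e2)(-1*e1 - 5*e2)
= 5*(-1)*e1e1 + 5*(-5)*e1e2 + 5*(-1)*e2e1 + 5*(-5)*e2e2
Using e1^2 = e2^2 = 1, e2e1 = -e1e2:
Scalar part s = 5*(-1) + 5*(-5) = -5 + (-25) = -30
Bivector part b = 5*(-5) - 5*(-1) = -25 - (-5) = -20
uv = -30 - 20*e12


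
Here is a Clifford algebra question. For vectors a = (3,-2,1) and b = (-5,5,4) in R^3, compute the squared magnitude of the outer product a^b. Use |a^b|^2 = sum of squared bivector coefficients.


a wedge b = (a1*b2 - a2*b1)*e12 + (a1*b3 - a3*b1)*e13 + (a2*b3 - a3*b2)*e23
e12 coeff: 3*5 - (-2)*(-5) = 15 - 10 = 5
e13 coeff: 3*4 - 1*(-5) = 12 - (-5) = 17
e23 coeff: (-2)*4 - 1*5 = -8 - 5 = -13
|a wedge b|^2 = 5^2 + 17^2 + (-13)^2
= 25 + 289 + 169
= 483


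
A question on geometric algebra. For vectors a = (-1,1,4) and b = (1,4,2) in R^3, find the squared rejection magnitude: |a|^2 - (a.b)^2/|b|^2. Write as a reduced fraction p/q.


|a|^2 = (-1)^2 + 1^2 + 4^2 = 18
|b|^2 = 1^2 + 4^2 + 2^2 = 21
a . b = (-1)*1 + 1*4 + 4*2 = 11
(a.b)^2 = 11^2 = 121
|rej|^2 = 18 - 121/21
= (378 - 121)/21
= 257/21
In lowest terms: 257/21


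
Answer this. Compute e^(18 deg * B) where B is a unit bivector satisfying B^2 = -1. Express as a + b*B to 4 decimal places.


For a unit bivector B with B^2 = -1, the exponential series gives
e^(theta*B) = cos(theta) + sin(theta)*B (the GA analogue of Euler's formula).
theta = 18 degrees = 0.314159 rad
cos(18 deg) = 0.9511
sin(18 deg) = 0.3090
exp(theta*B) = 0.9511 + 0.3090*B


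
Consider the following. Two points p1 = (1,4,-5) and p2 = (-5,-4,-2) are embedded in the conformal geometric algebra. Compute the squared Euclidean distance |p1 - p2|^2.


p1 - p2 = (6, 8, -3)
|p1 - p2|^2 = 6^2 + 8^2 + (-3)^2
= 36 + 64 + 9
= 109


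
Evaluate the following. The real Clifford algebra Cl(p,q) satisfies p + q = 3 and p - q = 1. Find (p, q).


We need p + q = 3 and p - q = 1.
Adding: 2p = 3 + 1 = 4, so p = 2.
Then q = 3 - 2 = 1.
(p, q) = (2, 1)


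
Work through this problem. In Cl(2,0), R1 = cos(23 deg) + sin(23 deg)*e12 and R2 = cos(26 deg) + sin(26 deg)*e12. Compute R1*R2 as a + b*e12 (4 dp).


Same-plane rotors commute and their half-angles add:
R1*R2 = cos(a1 + a2) + sin(a1 + a2)*e12.
a1 + a2 = 23 + 26 = 49 deg
cos(49 deg) = 0.6561
sin(49 deg) = 0.7547
R1*R2 = 0.6561 + 0.7547*e12


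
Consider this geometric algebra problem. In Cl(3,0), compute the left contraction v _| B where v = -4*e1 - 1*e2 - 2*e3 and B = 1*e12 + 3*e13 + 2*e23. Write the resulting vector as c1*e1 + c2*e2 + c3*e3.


Left contraction v _| B = <vB>_1 (grade-1 part of the geometric product vB).
Using e1_|e12 = e2, e2_|e12 = -e1, e1_|e13 = e3, e3_|e13 = -e1, e2_|e23 = e3, e3_|e23 = -e2:
e1 coeff: -v2*b12 - v3*b13 = -(-1)*(1) - (-2)*(3) = 7
e2 coeff: v1*b12 - v3*b23 = (-4)*(1) - (-2)*(2) = 0
e3 coeff: v1*b13 + v2*b23 = (-4)*(3) + (-1)*(2) = -14
v _| B = 7*e1 + 0*e2 - 14*e3


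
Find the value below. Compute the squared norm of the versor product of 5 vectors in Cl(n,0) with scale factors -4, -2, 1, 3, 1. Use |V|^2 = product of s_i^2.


Each vector v_i has |v_i|^2 = s_i^2
Squared scales: (-4)^2 = 16, (-2)^2 = 4, 1^2 = 1, 3^2 = 9, 1^2 = 1
|V|^2 = 16 * 4 * 1 * 9 * 1
= 576


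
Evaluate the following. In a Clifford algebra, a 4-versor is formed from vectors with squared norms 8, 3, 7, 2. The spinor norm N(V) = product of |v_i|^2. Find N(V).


Spinor norm N(V) = |v1|^2 * |v2|^2 * ... * |v4|^2
= 8 * 3 * 7 * 2
Running product: 8, 24, 168, 336
N(V) = 336


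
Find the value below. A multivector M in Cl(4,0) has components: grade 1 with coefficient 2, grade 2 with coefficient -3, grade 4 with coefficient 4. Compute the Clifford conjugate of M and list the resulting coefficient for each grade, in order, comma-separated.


Clifford conjugate sign for grade k: (-1)^(k(k+1)/2)
Grade 1: (-1)^(1*2/2) = (-1)^1 = -1, coeff 2 -> -2
Grade 2: (-1)^(2*3/2) = (-1)^3 = -1, coeff -3 -> 3
Grade 4: (-1)^(4*5/2) = (-1)^10 = 1, coeff 4 -> 4
Conjugated coefficients: -2, 3, 4


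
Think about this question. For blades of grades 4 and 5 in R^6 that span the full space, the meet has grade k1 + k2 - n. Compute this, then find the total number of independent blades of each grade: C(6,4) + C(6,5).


Meet grade = grade(A) + grade(B) - n
= 4 + 5 - 6 = 3
C(6,4) = 15
C(6,5) = 6
dim_A + dim_B = 15 + 6 = 21


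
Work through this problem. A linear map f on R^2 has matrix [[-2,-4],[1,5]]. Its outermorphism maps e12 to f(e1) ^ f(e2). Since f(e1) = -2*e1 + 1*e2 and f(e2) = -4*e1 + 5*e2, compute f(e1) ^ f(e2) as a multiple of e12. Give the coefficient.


The outermorphism of a linear map f sends e1^e2 to f(e1)^f(e2).
f(e1) = -2*e1 + 1*e2
f(e2) = -4*e1 + 5*e2
f(e1) ^ f(e2) = (-2*e1 + 1*e2) ^ (-4*e1 + 5*e2)
= (-2)*5*e12 + 1*(-4)*e21
= (-10 - (-4))*e12
= -6*e12
Coefficient = -6


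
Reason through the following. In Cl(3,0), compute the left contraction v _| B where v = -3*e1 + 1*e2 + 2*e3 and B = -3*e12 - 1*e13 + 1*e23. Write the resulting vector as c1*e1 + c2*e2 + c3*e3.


Left contraction v _| B = <vB>_1 (grade-1 part of the geometric product vB).
Using e1_|e12 = e2, e2_|e12 = -e1, e1_|e13 = e3, e3_|e13 = -e1, e2_|e23 = e3, e3_|e23 = -e2:
e1 coeff: -v2*b12 - v3*b13 = -(1)*(-3) - (2)*(-1) = 5
e2 coeff: v1*b12 - v3*b23 = (-3)*(-3) - (2)*(1) = 7
e3 coeff: v1*b13 + v2*b23 = (-3)*(-1) + (1)*(1) = 4
v _| B = 5*e1 + 7*e2 + 4*e3


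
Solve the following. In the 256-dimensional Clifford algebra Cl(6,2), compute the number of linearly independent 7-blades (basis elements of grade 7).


Number of grade-k basis blades in Cl(p,q) with n = p + q is C(n, k).
n = 6 + 2 = 8
C(8, 7) = 8! / (7! * 1!)
= 40320 / (5040 * 1)
= 8


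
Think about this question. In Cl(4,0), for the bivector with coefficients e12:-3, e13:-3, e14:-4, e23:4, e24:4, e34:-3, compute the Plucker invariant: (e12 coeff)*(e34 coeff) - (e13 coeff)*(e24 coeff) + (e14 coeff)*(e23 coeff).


Plucker relation: af - be + cd
a*f = (-3)*(-3) = 9
b*e = (-3)*4 = -12
c*d = (-4)*4 = -16
af - be + cd = 9 - (-12) + (-16)
= 5


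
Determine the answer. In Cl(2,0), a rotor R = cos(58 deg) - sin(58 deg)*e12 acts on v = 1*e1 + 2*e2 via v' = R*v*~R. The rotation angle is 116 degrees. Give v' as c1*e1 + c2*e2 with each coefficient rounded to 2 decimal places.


Rotor R = cos(58deg) - sin(58deg)*e12
Rotation angle theta = 2 * 58 = 116 degrees
v' = R*v*~R rotates v by theta.
cos(116deg) = -0.4384, sin(116deg) = 0.8988
v'_1 = 1*cos(116deg) - 2*sin(116deg)
= 1*(-0.4384) - 2*0.8988
= -2.24
v'_2 = 1*sin(116deg) + 2*cos(116deg)
= 1*0.8988 + 2*(-0.4384)
= 0.02
v' = -2.24*e1 + 0.02*e2


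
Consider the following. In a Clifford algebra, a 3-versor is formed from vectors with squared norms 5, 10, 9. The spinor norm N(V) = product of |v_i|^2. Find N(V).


Spinor norm N(V) = |v1|^2 * |v2|^2 * ... * |v3|^2
= 5 * 10 * 9
Running product: 5, 50, 450
N(V) = 450


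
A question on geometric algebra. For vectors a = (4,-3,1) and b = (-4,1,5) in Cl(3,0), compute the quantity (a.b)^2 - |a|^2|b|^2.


a . b = 4*(-4) + (-3)*1 + 1*5
= -16 + (-3) + 5 = -14
|a|^2 = 4^2 + (-3)^2 + 1^2 = 26
|b|^2 = (-4)^2 + 1^2 + 5^2 = 42
(a.b)^2 = (-14)^2 = 196
|a|^2 * |b|^2 = 26 * 42 = 1092
Result = 196 - 1092 = -896


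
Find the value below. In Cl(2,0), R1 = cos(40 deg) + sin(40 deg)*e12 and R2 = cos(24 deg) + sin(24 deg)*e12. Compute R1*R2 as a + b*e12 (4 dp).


Same-plane rotors commute and their half-angles add:
R1*R2 = cos(a1 + a2) + sin(a1 + a2)*e12.
a1 + a2 = 40 + 24 = 64 deg
cos(64 deg) = 0.4384
sin(64 deg) = 0.8988
R1*R2 = 0.4384 + 0.8988*e12


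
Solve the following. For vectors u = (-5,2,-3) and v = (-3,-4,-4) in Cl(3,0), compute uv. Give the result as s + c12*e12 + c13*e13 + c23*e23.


In Cl(3,0): e_i^2 = 1, e_ie_j = -e_je_i for i != j.
Scalar part = u . v = (-5)*(-3) + 2*(-4) + (-3)*(-4)
= 15 + (-8) + 12 = 19
e12 coeff = (-5)*(-4) - 2*(-3) = 20 - (-6) = 26
e13 coeff = (-5)*(-4) - (-3)*(-3) = 20 - 9 = 11
e23 coeff = 2*(-4) - (-3)*(-4) = -8 - 12 = -20
uv = 19 + 26*e12 + 11*e13 - 20*e23


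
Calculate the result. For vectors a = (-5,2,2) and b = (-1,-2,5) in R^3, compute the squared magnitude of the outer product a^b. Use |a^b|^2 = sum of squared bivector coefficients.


a wedge b = (a1*b2 - a2*b1)*e12 + (a1*b3 - a3*b1)*e13 + (a2*b3 - a3*b2)*e23
e12 coeff: (-5)*(-2) - 2*(-1) = 10 - (-2) = 12
e13 coeff: (-5)*5 - 2*(-1) = -25 - (-2) = -23
e23 coeff: 2*5 - 2*(-2) = 10 - (-4) = 14
|a wedge b|^2 = 12^2 + (-23)^2 + 14^2
= 144 + 529 + 196
= 869


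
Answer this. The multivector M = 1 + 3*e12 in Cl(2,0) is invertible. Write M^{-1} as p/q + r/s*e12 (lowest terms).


M = 1 + 3*e12, where e12^2 = -1.
Since M commutes with its reverse ~M = a - b*e12, M * ~M = a^2 - b^2*e12^2 = a^2 + b^2.
So M^{-1} = ~M / (a^2 + b^2) = (a - b*e12)/(a^2 + b^2).
a^2 + b^2 = 1 + 9 = 10
Scalar part = 1/10 = 1/10
Bivector coeff = -3/10 = -3/10
M^{-1} = 1/10 - 3/10*e12


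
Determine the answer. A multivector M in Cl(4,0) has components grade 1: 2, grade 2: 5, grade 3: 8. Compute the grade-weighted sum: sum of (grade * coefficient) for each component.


Grade-weighted sum = sum of grade_k * coefficient_k
1*2 = 2
2*5 = 10
3*8 = 24
Total = 2 + 10 + 24 = 36


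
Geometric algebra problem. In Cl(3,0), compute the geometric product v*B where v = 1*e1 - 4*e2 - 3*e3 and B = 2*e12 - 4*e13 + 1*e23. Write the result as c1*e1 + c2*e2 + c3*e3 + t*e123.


vB has grade-1 (vector) and grade-3 (trivector) parts: vB = (v _| B) + (v ^ B).
Vector part <vB>_1:
  e1: -v2*b12 - v3*b13 = -(-4)*(2) - (-3)*(-4) = -4
  e2: v1*b12 - v3*b23 = (1)*(2) - (-3)*(1) = 5
  e3: v1*b13 + v2*b23 = (1)*(-4) + (-4)*(1) = -8
Trivector part <vB>_3:
  e123: v1*b23 - v2*b13 + v3*b12 = (1)*(1) - (-4)*(-4) + (-3)*(2) = -21
vB = -4*e1 + 5*e2 - 8*e3 - 21*e123


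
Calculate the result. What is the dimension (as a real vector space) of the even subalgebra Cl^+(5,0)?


Even subalgebra dimension = 2^(n-1)
n = 5 + 0 = 5
2^(5 - 1) = 2^4 = 16
Verification: sum of C(5,k) for even k = 1 + 10 + 5 = 16
Result = 16


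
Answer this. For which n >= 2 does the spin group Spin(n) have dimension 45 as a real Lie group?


dim Spin(n) = dim so(n) = n(n-1)/2.
Solve n(n-1)/2 = 45, i.e. n^2 - n - 90 = 0.
Discriminant = 1 + 8*45 = 361
n = (1 + sqrt(361))/2 = (1 + 19)/2 = 10


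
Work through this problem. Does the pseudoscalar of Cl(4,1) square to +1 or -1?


The pseudoscalar I = e1...e_n (product of all n generators) of Cl(p,q) satisfies I^2 = (-1)^(q + n(n-1)/2).
p = 4, q = 1, n = p + q = 5
n(n-1)/2 = 5 * 4 / 2 = 10
Exponent = q + n(n-1)/2 = 1 + 10 = 11
I^2 = (-1)^11 = -1


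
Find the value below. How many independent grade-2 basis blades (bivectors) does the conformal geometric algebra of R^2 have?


The conformal model of R^2 uses Cl(3,1) with m = 2 + 2 = 4 generators.
Number of grade-2 blades = C(m, 2) = C(4, 2)
= 4*3/2 = 6


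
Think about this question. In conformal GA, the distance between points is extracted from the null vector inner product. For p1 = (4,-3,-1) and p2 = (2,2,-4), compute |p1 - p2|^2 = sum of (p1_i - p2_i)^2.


p1 - p2 = (2, -5, 3)
|p1 - p2|^2 = 2^2 + (-5)^2 + 3^2
= 4 + 25 + 9
= 38


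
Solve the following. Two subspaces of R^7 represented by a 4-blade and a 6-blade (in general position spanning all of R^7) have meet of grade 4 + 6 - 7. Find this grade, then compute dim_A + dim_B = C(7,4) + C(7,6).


Meet grade = grade(A) + grade(B) - n
= 4 + 6 - 7 = 3
C(7,4) = 35
C(7,6) = 7
dim_A + dim_B = 35 + 7 = 42


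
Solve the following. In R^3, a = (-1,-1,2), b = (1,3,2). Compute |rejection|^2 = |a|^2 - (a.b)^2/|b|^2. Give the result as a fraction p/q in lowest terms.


|a|^2 = (-1)^2 + (-1)^2 + 2^2 = 6
|b|^2 = 1^2 + 3^2 + 2^2 = 14
a . b = (-1)*1 + (-1)*3 + 2*2 = 0
(a.b)^2 = 0^2 = 0
|rej|^2 = 6 - 0/14
= (84 - 0)/14
= 84/14
In lowest terms: 6/1


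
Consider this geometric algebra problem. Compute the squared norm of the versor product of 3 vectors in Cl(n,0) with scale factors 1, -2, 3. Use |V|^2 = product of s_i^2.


Each vector v_i has |v_i|^2 = s_i^2
Squared scales: 1^2 = 1, (-2)^2 = 4, 3^2 = 9
|V|^2 = 1 * 4 * 9
= 36


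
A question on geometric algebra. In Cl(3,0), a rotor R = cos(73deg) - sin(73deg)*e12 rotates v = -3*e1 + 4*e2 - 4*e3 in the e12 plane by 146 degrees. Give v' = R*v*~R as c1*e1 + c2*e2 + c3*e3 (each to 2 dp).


Rotor R = cos(73deg) - sin(73deg)*e12
Rotation angle theta = 2 * 73 = 146 degrees in the e12 plane (e1 -> e2).
The component perpendicular to the plane (e3) is invariant: v'_3 = v3 = -4.00
cos(146deg) = -0.8290, sin(146deg) = 0.5592
v'_1 = v1*cos(theta) - v2*sin(theta) = -3*(-0.8290) - 4*0.5592 = 0.25
v'_2 = v1*sin(theta) + v2*cos(theta) = -3*0.5592 + 4*(-0.8290) = -4.99
v' = 0.25*e1 - 4.99*e2 - 4.00*e3


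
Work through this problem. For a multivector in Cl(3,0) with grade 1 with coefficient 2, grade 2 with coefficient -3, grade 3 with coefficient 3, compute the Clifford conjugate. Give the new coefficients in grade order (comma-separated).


Clifford conjugate sign for grade k: (-1)^(k(k+1)/2)
Grade 1: (-1)^(1*2/2) = (-1)^1 = -1, coeff 2 -> -2
Grade 2: (-1)^(2*3/2) = (-1)^3 = -1, coeff -3 -> 3
Grade 3: (-1)^(3*4/2) = (-1)^6 = 1, coeff 3 -> 3
Conjugated coefficients: -2, 3, 3


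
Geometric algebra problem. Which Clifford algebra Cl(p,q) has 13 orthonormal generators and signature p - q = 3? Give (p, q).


We need p + q = 13 and p - q = 3.
Adding: 2p = 13 + 3 = 16, so p = 8.
Then q = 13 - 8 = 5.
(p, q) = (8, 5)


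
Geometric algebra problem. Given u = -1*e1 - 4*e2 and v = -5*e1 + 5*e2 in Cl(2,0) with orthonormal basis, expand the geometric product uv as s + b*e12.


Expand: (-1*e1 - 4*e2)(-5*e1 + 5*e2)
= (-1)*(-5)*e1e1 + (-1)*5*e1e2 + (-4)*(-5)*e2e1 + (-4)*5*e2e2
Using e1^2 = e2^2 = 1, e2e1 = -e1e2:
Scalar part s = (-1)*(-5) + (-4)*5 = 5 + (-20) = -15
Bivector part b = (-1)*5 - (-4)*(-5) = -5 - 20 = -25
uv = -15 - 25*e12


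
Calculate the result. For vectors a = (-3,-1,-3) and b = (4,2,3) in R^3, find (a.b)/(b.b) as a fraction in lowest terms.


Projection coefficient = (a . b) / (b . b)
a . b = (-3)*4 + (-1)*2 + (-3)*3
= -12 + (-2) + (-9) = -23
b . b = 4^2 + 2^2 + 3^2
= 16 + 4 + 9 = 29
Coefficient = -23/29
In lowest terms: -23/29


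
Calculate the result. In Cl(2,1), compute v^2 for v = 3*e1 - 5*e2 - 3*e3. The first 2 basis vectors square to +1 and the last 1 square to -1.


v^2 = sum of c_i^2 * e_i^2
Positive signature terms (e_i^2 = +1): 3^2 + (-5)^2 = 34
Negative signature terms (e_j^2 = -1): (-3)^2 = 9
v^2 = 34 - 9 = 25


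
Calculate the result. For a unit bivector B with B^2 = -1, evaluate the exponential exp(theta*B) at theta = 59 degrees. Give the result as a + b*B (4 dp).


For a unit bivector B with B^2 = -1, the exponential series gives
e^(theta*B) = cos(theta) + sin(theta)*B (the GA analogue of Euler's formula).
theta = 59 degrees = 1.029744 rad
cos(59 deg) = 0.5150
sin(59 deg) = 0.8572
exp(theta*B) = 0.5150 + 0.8572*B


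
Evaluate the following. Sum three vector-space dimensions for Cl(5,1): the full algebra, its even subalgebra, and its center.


n = 5 + 1 = 6
Total dim = 2^6 = 64
Even subalgebra dim = 2^5 = 32
n is even, so center dim = 1
Sum = 64 + 32 + 1 = 97


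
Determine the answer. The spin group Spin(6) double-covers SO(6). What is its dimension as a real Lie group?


Spin(n) double-covers SO(n); both have Lie algebra so(n) of dimension n(n-1)/2.
n = 6
n(n-1) = 6 * 5 = 30
dim Spin(6) = 30/2 = 15


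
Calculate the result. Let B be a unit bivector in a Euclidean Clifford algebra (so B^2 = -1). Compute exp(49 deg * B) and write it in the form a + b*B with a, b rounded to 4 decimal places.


For a unit bivector B with B^2 = -1, the exponential series gives
e^(theta*B) = cos(theta) + sin(theta)*B (the GA analogue of Euler's formula).
theta = 49 degrees = 0.855211 rad
cos(49 deg) = 0.6561
sin(49 deg) = 0.7547
exp(theta*B) = 0.6561 + 0.7547*B


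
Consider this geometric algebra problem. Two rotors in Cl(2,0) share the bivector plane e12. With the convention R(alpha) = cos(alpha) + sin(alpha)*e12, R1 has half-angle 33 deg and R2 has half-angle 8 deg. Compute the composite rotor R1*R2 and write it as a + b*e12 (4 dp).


Same-plane rotors commute and their half-angles add:
R1*R2 = cos(a1 + a2) + sin(a1 + a2)*e12.
a1 + a2 = 33 + 8 = 41 deg
cos(41 deg) = 0.7547
sin(41 deg) = 0.6561
R1*R2 = 0.7547 + 0.6561*e12


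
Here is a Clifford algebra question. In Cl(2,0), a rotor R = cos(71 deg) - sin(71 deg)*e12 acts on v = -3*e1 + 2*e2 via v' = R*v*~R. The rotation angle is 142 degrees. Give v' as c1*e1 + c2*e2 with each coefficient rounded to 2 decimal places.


Rotor R = cos(71deg) - sin(71deg)*e12
Rotation angle theta = 2 * 71 = 142 degrees
v' = R*v*~R rotates v by theta.
cos(142deg) = -0.7880, sin(142deg) = 0.6157
v'_1 = -3*cos(142deg) - 2*sin(142deg)
= -3*(-0.7880) - 2*0.6157
= 1.13
v'_2 = -3*sin(142deg) + 2*cos(142deg)
= -3*0.6157 + 2*(-0.7880)
= -3.42
v' = 1.13*e1 - 3.42*e2


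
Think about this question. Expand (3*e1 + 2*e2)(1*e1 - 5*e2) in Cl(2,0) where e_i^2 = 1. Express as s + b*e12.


Expand: (3*e1 + 2*e2)(1*e1 - 5*e2)
= 3*1*e1e1 + 3*(-5)*e1e2 + 2*1*e2e1 + 2*(-5)*e2e2
Using e1^2 = e2^2 = 1, e2e1 = -e1e2:
Scalar part s = 3*1 + 2*(-5) = 3 + (-10) = -7
Bivector part b = 3*(-5) - 2*1 = -15 - 2 = -17
uv = -7 - 17*e12


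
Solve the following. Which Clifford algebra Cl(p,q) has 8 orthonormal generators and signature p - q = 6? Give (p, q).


We need p + q = 8 and p - q = 6.
Adding: 2p = 8 + 6 = 14, so p = 7.
Then q = 8 - 7 = 1.
(p, q) = (7, 1)


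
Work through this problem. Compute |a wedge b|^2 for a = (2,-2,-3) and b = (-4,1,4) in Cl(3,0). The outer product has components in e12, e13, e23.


a wedge b = (a1*b2 - a2*b1)*e12 + (a1*b3 - a3*b1)*e13 + (a2*b3 - a3*b2)*e23
e12 coeff: 2*1 - (-2)*(-4) = 2 - 8 = -6
e13 coeff: 2*4 - (-3)*(-4) = 8 - 12 = -4
e23 coeff: (-2)*4 - (-3)*1 = -8 - (-3) = -5
|a wedge b|^2 = (-6)^2 + (-4)^2 + (-5)^2
= 36 + 16 + 25
= 77


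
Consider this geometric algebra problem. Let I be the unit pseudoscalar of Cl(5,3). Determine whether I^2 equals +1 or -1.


The pseudoscalar I = e1...e_n (product of all n generators) of Cl(p,q) satisfies I^2 = (-1)^(q + n(n-1)/2).
p = 5, q = 3, n = p + q = 8
n(n-1)/2 = 8 * 7 / 2 = 28
Exponent = q + n(n-1)/2 = 3 + 28 = 31
I^2 = (-1)^31 = -1


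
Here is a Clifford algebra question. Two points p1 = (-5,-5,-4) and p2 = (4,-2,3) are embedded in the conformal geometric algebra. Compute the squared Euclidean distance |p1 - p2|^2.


p1 - p2 = (-9, -3, -7)
|p1 - p2|^2 = (-9)^2 + (-3)^2 + (-7)^2
= 81 + 9 + 49
= 139


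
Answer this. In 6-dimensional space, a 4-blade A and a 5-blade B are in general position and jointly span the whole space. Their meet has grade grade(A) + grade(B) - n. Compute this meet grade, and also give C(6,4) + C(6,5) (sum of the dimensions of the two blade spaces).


Meet grade = grade(A) + grade(B) - n
= 4 + 5 - 6 = 3
C(6,4) = 15
C(6,5) = 6
dim_A + dim_B = 15 + 6 = 21


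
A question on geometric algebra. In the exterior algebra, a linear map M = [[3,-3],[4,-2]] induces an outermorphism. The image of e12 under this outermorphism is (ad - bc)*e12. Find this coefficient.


The outermorphism of a linear map f sends e1^e2 to f(e1)^f(e2).
f(e1) = 3*e1 + 4*e2
f(e2) = -3*e1 - 2*e2
f(e1) ^ f(e2) = (3*e1 + 4*e2) ^ (-3*e1 - 2*e2)
= 3*(-2)*e12 + 4*(-3)*e21
= (-6 - (-12))*e12
= 6*e12
Coefficient = 6


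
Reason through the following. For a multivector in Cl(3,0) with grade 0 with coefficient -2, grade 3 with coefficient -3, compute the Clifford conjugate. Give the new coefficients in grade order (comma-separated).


Clifford conjugate sign for grade k: (-1)^(k(k+1)/2)
Grade 0: (-1)^(0*1/2) = (-1)^0 = 1, coeff -2 -> -2
Grade 3: (-1)^(3*4/2) = (-1)^6 = 1, coeff -3 -> -3
Conjugated coefficients: -2, -3


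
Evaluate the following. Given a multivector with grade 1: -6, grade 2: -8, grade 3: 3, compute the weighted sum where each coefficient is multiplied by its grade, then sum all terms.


Grade-weighted sum = sum of grade_k * coefficient_k
1*(-6) = -6
2*(-8) = -16
3*3 = 9
Total = -6 + (-16) + 9 = -13


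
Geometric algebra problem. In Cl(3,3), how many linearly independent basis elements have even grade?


Even subalgebra dimension = 2^(n-1)
n = 3 + 3 = 6
2^(6 - 1) = 2^5 = 32
Verification: sum of C(6,k) for even k = 1 + 15 + 15 + 1 = 32
Result = 32


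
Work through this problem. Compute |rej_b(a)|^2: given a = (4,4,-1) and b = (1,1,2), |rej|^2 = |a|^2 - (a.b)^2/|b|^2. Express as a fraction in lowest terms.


|a|^2 = 4^2 + 4^2 + (-1)^2 = 33
|b|^2 = 1^2 + 1^2 + 2^2 = 6
a . b = 4*1 + 4*1 + (-1)*2 = 6
(a.b)^2 = 6^2 = 36
|rej|^2 = 33 - 36/6
= (198 - 36)/6
= 162/6
In lowest terms: 27/1


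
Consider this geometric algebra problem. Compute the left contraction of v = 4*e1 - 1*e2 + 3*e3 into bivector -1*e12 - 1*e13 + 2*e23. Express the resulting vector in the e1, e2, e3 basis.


Left contraction v _| B = <vB>_1 (grade-1 part of the geometric product vB).
Using e1_|e12 = e2, e2_|e12 = -e1, e1_|e13 = e3, e3_|e13 = -e1, e2_|e23 = e3, e3_|e23 = -e2:
e1 coeff: -v2*b12 - v3*b13 = -(-1)*(-1) - (3)*(-1) = 2
e2 coeff: v1*b12 - v3*b23 = (4)*(-1) - (3)*(2) = -10
e3 coeff: v1*b13 + v2*b23 = (4)*(-1) + (-1)*(2) = -6
v _| B = 2*e1 - 10*e2 - 6*e3


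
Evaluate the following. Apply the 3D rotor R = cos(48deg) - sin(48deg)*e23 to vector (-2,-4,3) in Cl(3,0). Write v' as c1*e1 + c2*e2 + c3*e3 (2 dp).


Rotor R = cos(48deg) - sin(48deg)*e23
Rotation angle theta = 2 * 48 = 96 degrees in the e23 plane (e2 -> e3).
The component perpendicular to the plane (e1) is invariant: v'_1 = v1 = -2.00
cos(96deg) = -0.1045, sin(96deg) = 0.9945
v'_2 = v2*cos(theta) - v3*sin(theta) = -4*(-0.1045) - 3*0.9945 = -2.57
v'_3 = v2*sin(theta) + v3*cos(theta) = -4*0.9945 + 3*(-0.1045) = -4.29
v' = -2.00*e1 - 2.57*e2 - 4.29*e3


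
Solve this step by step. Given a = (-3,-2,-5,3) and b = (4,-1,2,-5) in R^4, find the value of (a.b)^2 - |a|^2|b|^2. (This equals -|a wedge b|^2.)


a . b = (-3)*4 + (-2)*(-1) + (-5)*2 + 3*(-5)
= -12 + 2 + (-10) + (-15) = -35
|a|^2 = (-3)^2 + (-2)^2 + (-5)^2 + 3^2 = 47
|b|^2 = 4^2 + (-1)^2 + 2^2 + (-5)^2 = 46
(a.b)^2 = (-35)^2 = 1225
|a|^2 * |b|^2 = 47 * 46 = 2162
Result = 1225 - 2162 = -937
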